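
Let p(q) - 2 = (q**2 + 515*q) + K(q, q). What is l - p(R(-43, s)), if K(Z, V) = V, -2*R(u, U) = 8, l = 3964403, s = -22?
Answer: 3966449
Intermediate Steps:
R(u, U) = -4 (R(u, U) = -1/2*8 = -4)
p(q) = 2 + q**2 + 516*q (p(q) = 2 + ((q**2 + 515*q) + q) = 2 + (q**2 + 516*q) = 2 + q**2 + 516*q)
l - p(R(-43, s)) = 3964403 - (2 + (-4)**2 + 516*(-4)) = 3964403 - (2 + 16 - 2064) = 3964403 - 1*(-2046) = 3964403 + 2046 = 3966449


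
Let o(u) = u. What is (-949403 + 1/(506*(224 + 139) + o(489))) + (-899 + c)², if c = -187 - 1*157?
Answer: 109698336883/184167 ≈ 5.9565e+5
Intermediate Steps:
c = -344 (c = -187 - 157 = -344)
(-949403 + 1/(506*(224 + 139) + o(489))) + (-899 + c)² = (-949403 + 1/(506*(224 + 139) + 489)) + (-899 - 344)² = (-949403 + 1/(506*363 + 489)) + (-1243)² = (-949403 + 1/(183678 + 489)) + 1545049 = (-949403 + 1/184167) + 1545049 = -174848702300/184167 + 1545049 = 109698336883/184167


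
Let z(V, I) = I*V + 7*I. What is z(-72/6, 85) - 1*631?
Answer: -1056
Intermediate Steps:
z(V, I) = 7*I + I*V
z(-72/6, 85) - 1*631 = 85*(7 - 72/6) - 1*631 = 85*(7 - 72*1/6) - 631 = 85*(7 - 12) - 631 = 85*(-5) - 631 = -425 - 631 = -1056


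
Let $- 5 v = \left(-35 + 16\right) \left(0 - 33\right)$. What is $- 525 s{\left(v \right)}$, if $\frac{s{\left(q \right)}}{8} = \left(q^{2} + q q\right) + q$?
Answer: $-131564664$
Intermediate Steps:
$v = - \frac{627}{5}$ ($v = - \frac{\left(-35 + 16\right) \left(0 - 33\right)}{5} = - \frac{\left(-19\right) \left(-33\right)}{5} = \left(- \frac{1}{5}\right) 627 = - \frac{627}{5} \approx -125.4$)
$s{\left(q \right)} = 8 q + 16 q^{2}$ ($s{\left(q \right)} = 8 \left(\left(q^{2} + q q\right) + q\right) = 8 \left(\left(q^{2} + q^{2}\right) + q\right) = 8 \left(2 q^{2} + q\right) = 8 \left(q + 2 q^{2}\right) = 8 q + 16 q^{2}$)
$- 525 s{\left(v \right)} = - 525 \cdot 8 \left(- \frac{627}{5}\right) \left(1 + 2 \left(- \frac{627}{5}\right)\right) = - 525 \cdot 8 \left(- \frac{627}{5}\right) \left(1 - \frac{1254}{5}\right) = - 525 \cdot 8 \left(- \frac{627}{5}\right) \left(- \frac{1249}{5}\right) = \left(-525\right) \frac{6264984}{25} = -131564664$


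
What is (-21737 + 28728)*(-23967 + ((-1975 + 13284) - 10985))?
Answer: -165288213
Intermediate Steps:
(-21737 + 28728)*(-23967 + ((-1975 + 13284) - 10985)) = 6991*(-23967 + (11309 - 10985)) = 6991*(-23967 + 324) = 6991*(-23643) = -165288213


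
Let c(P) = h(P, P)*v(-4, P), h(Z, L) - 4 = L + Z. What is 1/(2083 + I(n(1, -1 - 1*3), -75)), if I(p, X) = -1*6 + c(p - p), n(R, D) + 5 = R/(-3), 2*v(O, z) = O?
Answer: 1/2069 ≈ 0.00048333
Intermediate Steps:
v(O, z) = O/2
h(Z, L) = 4 + L + Z (h(Z, L) = 4 + (L + Z) = 4 + L + Z)
c(P) = -8 - 4*P (c(P) = (4 + P + P)*((1/2)*(-4)) = (4 + 2*P)*(-2) = -8 - 4*P)
n(R, D) = -5 - R/3 (n(R, D) = -5 + R/(-3) = -5 + R*(-1/3) = -5 - R/3)
I(p, X) = -14 (I(p, X) = -1*6 + (-8 - 4*(p - p)) = -6 + (-8 - 4*0) = -6 + (-8 + 0) = -6 - 8 = -14)
1/(2083 + I(n(1, -1 - 1*3), -75)) = 1/(2083 - 14) = 1/2069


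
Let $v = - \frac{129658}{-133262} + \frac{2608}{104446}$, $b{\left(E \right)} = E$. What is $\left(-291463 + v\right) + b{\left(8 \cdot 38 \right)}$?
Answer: $- \frac{1013133972674676}{3479670713} \approx -2.9116 \cdot 10^{5}$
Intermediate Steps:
$v = \frac{3472451691}{3479670713}$ ($v = \left(-129658\right) \left(- \frac{1}{133262}\right) + 2608 \cdot \frac{1}{104446} = \frac{64829}{66631} + \frac{1304}{52223} = \frac{3472451691}{3479670713} \approx 0.99793$)
$\left(-291463 + v\right) + b{\left(8 \cdot 38 \right)} = \left(-291463 + \frac{3472451691}{3479670713}\right) + 8 \cdot 38 = - \frac{1014191792571428}{3479670713} + 304 = - \frac{1013133972674676}{3479670713}$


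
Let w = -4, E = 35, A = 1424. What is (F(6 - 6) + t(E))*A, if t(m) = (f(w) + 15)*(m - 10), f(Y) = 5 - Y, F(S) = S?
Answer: 854400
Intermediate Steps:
t(m) = -240 + 24*m (t(m) = ((5 - 1*(-4)) + 15)*(m - 10) = ((5 + 4) + 15)*(-10 + m) = (9 + 15)*(-10 + m) = 24*(-10 + m) = -240 + 24*m)
(F(6 - 6) + t(E))*A = ((6 - 6) + (-240 + 24*35))*1424 = (0 + (-240 + 840))*1424 = (0 + 600)*1424 = 600*1424 = 854400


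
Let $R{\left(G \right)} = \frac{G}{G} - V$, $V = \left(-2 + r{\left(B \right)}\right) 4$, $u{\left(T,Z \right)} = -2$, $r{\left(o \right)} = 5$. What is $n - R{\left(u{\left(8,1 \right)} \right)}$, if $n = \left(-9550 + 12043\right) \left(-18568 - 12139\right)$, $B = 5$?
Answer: $-76552540$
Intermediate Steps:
$V = 12$ ($V = \left(-2 + 5\right) 4 = 3 \cdot 4 = 12$)
$R{\left(G \right)} = -11$ ($R{\left(G \right)} = \frac{G}{G} - 12 = 1 - 12 = -11$)
$n = -76552551$ ($n = 2493 \left(-30707\right) = -76552551$)
$n - R{\left(u{\left(8,1 \right)} \right)} = -76552551 - -11 = -76552551 + 11 = -76552540$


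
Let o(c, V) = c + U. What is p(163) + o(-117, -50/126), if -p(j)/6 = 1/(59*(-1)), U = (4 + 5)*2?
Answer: -5835/59 ≈ -98.898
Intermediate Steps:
U = 18 (U = 9*2 = 18)
o(c, V) = 18 + c (o(c, V) = c + 18 = 18 + c)
p(j) = 6/59 (p(j) = -6/(59*(-1)) = -6/(-59) = -6*(-1/59) = 6/59)
p(163) + o(-117, -50/126) = 6/59 + (18 - 117) = 6/59 - 99 = -5835/59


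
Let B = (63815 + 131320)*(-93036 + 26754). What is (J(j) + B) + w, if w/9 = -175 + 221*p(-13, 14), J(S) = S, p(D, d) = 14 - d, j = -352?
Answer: -12933939997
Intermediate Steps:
w = -1575 (w = 9*(-175 + 221*(14 - 1*14)) = 9*(-175 + 221*(14 - 14)) = 9*(-175 + 221*0) = 9*(-175 + 0) = 9*(-175) = -1575)
B = -12933938070 (B = 195135*(-66282) = -12933938070)
(J(j) + B) + w = (-352 - 12933938070) - 1575 = -12933938422 - 1575 = -12933939997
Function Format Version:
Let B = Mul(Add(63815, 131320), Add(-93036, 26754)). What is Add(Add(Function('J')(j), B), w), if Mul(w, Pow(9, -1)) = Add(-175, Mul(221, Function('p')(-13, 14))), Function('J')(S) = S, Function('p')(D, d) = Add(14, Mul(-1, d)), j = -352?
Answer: -12933939997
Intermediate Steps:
w = -1575 (w = Mul(9, Add(-175, Mul(221, Add(14, Mul(-1, 14))))) = Mul(9, Add(-175, Mul(221, Add(14, -14)))) = Mul(9, Add(-175, Mul(221, 0))) = Mul(9, Add(-175, 0)) = Mul(9, -175) = -1575)
B = -12933938070 (B = Mul(195135, -66282) = -12933938070)
Add(Add(Function('J')(j), B), w) = Add(Add(-352, -12933938070), -1575) = Add(-12933938422, -1575) = -12933939997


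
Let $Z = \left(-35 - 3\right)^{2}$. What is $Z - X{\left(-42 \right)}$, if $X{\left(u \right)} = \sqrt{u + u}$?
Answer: $1444 - 2 i \sqrt{21} \approx 1444.0 - 9.1651 i$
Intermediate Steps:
$X{\left(u \right)} = \sqrt{2} \sqrt{u}$ ($X{\left(u \right)} = \sqrt{2 u} = \sqrt{2} \sqrt{u}$)
$Z = 1444$ ($Z = \left(-38\right)^{2} = 1444$)
$Z - X{\left(-42 \right)} = 1444 - \sqrt{2} \sqrt{-42} = 1444 - \sqrt{2} i \sqrt{42} = 1444 - 2 i \sqrt{21}$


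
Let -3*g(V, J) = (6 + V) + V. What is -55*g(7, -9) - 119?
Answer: 743/3 ≈ 247.67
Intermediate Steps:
g(V, J) = -2 - 2*V/3 (g(V, J) = -((6 + V) + V)/3 = -(6 + 2*V)/3 = -2 - 2*V/3)
-55*g(7, -9) - 119 = -55*(-2 - 2/3*7) - 119 = -55*(-2 - 14/3) - 119 = -55*(-20/3) - 119 = 1100/3 - 119 = 743/3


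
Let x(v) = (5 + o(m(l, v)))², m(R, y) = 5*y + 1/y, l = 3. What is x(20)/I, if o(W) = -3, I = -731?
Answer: -4/731 ≈ -0.0054720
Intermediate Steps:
m(R, y) = 1/y + 5*y
x(v) = 4 (x(v) = (5 - 3)² = 2² = 4)
x(20)/I = 4/(-731) = 4*(-1/731) = -4/731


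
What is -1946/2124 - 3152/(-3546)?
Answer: -29/1062 ≈ -0.027307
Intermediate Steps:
-1946/2124 - 3152/(-3546) = -1946*1/2124 - 3152*(-1/3546) = -973/1062 + 8/9 = -29/1062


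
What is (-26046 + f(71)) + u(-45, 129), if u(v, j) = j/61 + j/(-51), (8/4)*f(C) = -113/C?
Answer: -3835555925/147254 ≈ -26047.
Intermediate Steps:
f(C) = -113/(2*C) (f(C) = (-113/C)/2 = -113/(2*C))
u(v, j) = -10*j/3111 (u(v, j) = j*(1/61) + j*(-1/51) = j/61 - j/51 = -10*j/3111)
(-26046 + f(71)) + u(-45, 129) = (-26046 - 113/2/71) - 10/3111*129 = (-26046 - 113/2*1/71) - 430/1037 = (-26046 - 113/142) - 430/1037 = -3698645/142 - 430/1037 = -3835555925/147254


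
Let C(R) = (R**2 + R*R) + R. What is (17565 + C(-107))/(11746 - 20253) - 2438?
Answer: -20780422/8507 ≈ -2442.7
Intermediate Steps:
C(R) = R + 2*R**2 (C(R) = (R**2 + R**2) + R = 2*R**2 + R = R + 2*R**2)
(17565 + C(-107))/(11746 - 20253) - 2438 = (17565 - 107*(1 + 2*(-107)))/(11746 - 20253) - 2438 = (17565 - 107*(1 - 214))/(-8507) - 2438 = (17565 - 107*(-213))*(-1/8507) - 2438 = (17565 + 22791)*(-1/8507) - 2438 = 40356*(-1/8507) - 2438 = -40356/8507 - 2438 = -20780422/8507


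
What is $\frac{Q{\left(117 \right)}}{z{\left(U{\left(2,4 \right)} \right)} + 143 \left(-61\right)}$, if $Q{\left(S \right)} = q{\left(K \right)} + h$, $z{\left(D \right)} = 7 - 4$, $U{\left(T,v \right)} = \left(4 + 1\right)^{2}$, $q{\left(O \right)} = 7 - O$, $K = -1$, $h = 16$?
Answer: $- \frac{3}{1090} \approx -0.0027523$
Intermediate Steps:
$U{\left(T,v \right)} = 25$ ($U{\left(T,v \right)} = 5^{2} = 25$)
$z{\left(D \right)} = 3$
$Q{\left(S \right)} = 24$ ($Q{\left(S \right)} = \left(7 - -1\right) + 16 = \left(7 + 1\right) + 16 = 8 + 16 = 24$)
$\frac{Q{\left(117 \right)}}{z{\left(U{\left(2,4 \right)} \right)} + 143 \left(-61\right)} = \frac{24}{3 + 143 \left(-61\right)} = \frac{24}{3 - 8723} = \frac{24}{-8720} = 24 \left(- \frac{1}{8720}\right) = - \frac{3}{1090}$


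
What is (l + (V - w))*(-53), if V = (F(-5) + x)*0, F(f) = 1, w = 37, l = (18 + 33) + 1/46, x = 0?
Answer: -34185/46 ≈ -743.15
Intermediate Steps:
l = 2347/46 (l = 51 + 1/46 = 2347/46 ≈ 51.022)
V = 0 (V = (1 + 0)*0 = 1*0 = 0)
(l + (V - w))*(-53) = (2347/46 + (0 - 1*37))*(-53) = (2347/46 + (0 - 37))*(-53) = (2347/46 - 37)*(-53) = (645/46)*(-53) = -34185/46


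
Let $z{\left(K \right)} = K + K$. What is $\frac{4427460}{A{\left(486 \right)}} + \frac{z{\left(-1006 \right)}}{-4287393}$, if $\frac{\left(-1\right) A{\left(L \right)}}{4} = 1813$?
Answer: $- \frac{4745561605189}{7773043509} \approx -610.52$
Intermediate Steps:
$z{\left(K \right)} = 2 K$
$A{\left(L \right)} = -7252$ ($A{\left(L \right)} = \left(-4\right) 1813 = -7252$)
$\frac{4427460}{A{\left(486 \right)}} + \frac{z{\left(-1006 \right)}}{-4287393} = \frac{4427460}{-7252} + \frac{2 \left(-1006\right)}{-4287393} = 4427460 \left(- \frac{1}{7252}\right) - - \frac{2012}{4287393} = - \frac{1106865}{1813} + \frac{2012}{4287393} = - \frac{4745561605189}{7773043509}$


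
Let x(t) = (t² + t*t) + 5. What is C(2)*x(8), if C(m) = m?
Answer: 266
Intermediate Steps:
x(t) = 5 + 2*t² (x(t) = (t² + t²) + 5 = 2*t² + 5 = 5 + 2*t²)
C(2)*x(8) = 2*(5 + 2*8²) = 2*(5 + 2*64) = 2*(5 + 128) = 2*133 = 266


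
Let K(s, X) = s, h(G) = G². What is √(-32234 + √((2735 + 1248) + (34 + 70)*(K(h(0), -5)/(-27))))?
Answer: √(-32234 + √3983) ≈ 179.36*I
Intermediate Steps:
√(-32234 + √((2735 + 1248) + (34 + 70)*(K(h(0), -5)/(-27)))) = √(-32234 + √((2735 + 1248) + (34 + 70)*(0²/(-27)))) = √(-32234 + √(3983 + 104*(0*(-1/27)))) = √(-32234 + √(3983 + 104*0)) = √(-32234 + √(3983 + 0)) = √(-32234 + √3983)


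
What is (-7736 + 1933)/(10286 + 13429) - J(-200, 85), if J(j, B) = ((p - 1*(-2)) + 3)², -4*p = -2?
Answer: -2892727/94860 ≈ -30.495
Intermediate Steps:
p = ½ (p = -¼*(-2) = ½ ≈ 0.50000)
J(j, B) = 121/4 (J(j, B) = ((½ - 1*(-2)) + 3)² = ((½ + 2) + 3)² = (5/2 + 3)² = (11/2)² = 121/4)
(-7736 + 1933)/(10286 + 13429) - J(-200, 85) = (-7736 + 1933)/(10286 + 13429) - 1*121/4 = -5803/23715 - 121/4 = -2892727/94860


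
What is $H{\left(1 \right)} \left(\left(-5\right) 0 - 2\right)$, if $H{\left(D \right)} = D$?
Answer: $-2$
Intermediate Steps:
$H{\left(1 \right)} \left(\left(-5\right) 0 - 2\right) = 1 \left(\left(-5\right) 0 - 2\right) = 1 \left(0 - 2\right) = 1 \left(-2\right) = -2$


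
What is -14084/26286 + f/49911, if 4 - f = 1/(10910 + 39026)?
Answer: -5849514529661/10919010304176 ≈ -0.53572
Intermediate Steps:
f = 199743/49936 (f = 4 - 1/(10910 + 39026) = 4 - 1/49936 = 199743/49936 ≈ 4.0000)
-14084/26286 + f/49911 = -14084/26286 + (199743/49936)/49911 = -14084*1/26286 + (199743/49936)*(1/49911) = -7042/13143 + 66581/830785232 = -5849514529661/10919010304176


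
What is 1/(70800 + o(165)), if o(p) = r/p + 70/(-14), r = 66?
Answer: 5/353977 ≈ 1.4125e-5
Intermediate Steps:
o(p) = -5 + 66/p (o(p) = 66/p + 70/(-14) = 66/p + 70*(-1/14) = 66/p - 5 = -5 + 66/p)
1/(70800 + o(165)) = 1/(70800 + (-5 + 66/165)) = 1/(70800 + (-5 + 66*(1/165))) = 1/(70800 + (-5 + ⅖)) = 1/(70800 - 23/5) = 1/(353977/5) = 5/353977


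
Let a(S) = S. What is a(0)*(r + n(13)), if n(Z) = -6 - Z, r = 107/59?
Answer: 0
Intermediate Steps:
r = 107/59 (r = 107*(1/59) = 107/59 ≈ 1.8136)
a(0)*(r + n(13)) = 0*(107/59 + (-6 - 1*13)) = 0*(107/59 + (-6 - 13)) = 0*(107/59 - 19) = 0*(-1014/59) = 0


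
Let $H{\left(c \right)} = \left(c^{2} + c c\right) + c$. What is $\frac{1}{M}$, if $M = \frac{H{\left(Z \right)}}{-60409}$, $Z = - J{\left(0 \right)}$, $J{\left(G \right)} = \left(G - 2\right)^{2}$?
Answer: $- \frac{60409}{28} \approx -2157.5$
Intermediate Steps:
$J{\left(G \right)} = \left(-2 + G\right)^{2}$
$Z = -4$ ($Z = - \left(-2 + 0\right)^{2} = - \left(-2\right)^{2} = \left(-1\right) 4 = -4$)
$H{\left(c \right)} = c + 2 c^{2}$ ($H{\left(c \right)} = \left(c^{2} + c^{2}\right) + c = 2 c^{2} + c = c + 2 c^{2}$)
$M = - \frac{28}{60409}$ ($M = \frac{\left(-4\right) \left(1 + 2 \left(-4\right)\right)}{-60409} = - 4 \left(1 - 8\right) \left(- \frac{1}{60409}\right) = \left(-4\right) \left(-7\right) \left(- \frac{1}{60409}\right) = 28 \left(- \frac{1}{60409}\right) = - \frac{28}{60409} \approx -0.00046351$)
$\frac{1}{M} = \frac{1}{- \frac{28}{60409}} = - \frac{60409}{28}$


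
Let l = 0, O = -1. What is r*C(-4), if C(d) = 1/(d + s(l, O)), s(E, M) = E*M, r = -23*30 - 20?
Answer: 355/2 ≈ 177.50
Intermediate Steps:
r = -710 (r = -690 - 20 = -710)
C(d) = 1/d (C(d) = 1/(d + 0*(-1)) = 1/(d + 0) = 1/d)
r*C(-4) = -710/(-4) = -710*(-¼) = 355/2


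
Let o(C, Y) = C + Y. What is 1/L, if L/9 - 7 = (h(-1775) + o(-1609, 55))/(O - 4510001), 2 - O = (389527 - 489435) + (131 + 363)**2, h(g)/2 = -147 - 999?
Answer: 4654127/293244615 ≈ 0.015871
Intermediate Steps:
h(g) = -2292 (h(g) = 2*(-147 - 999) = 2*(-1146) = -2292)
O = -144126 (O = 2 - ((389527 - 489435) + (131 + 363)**2) = 2 - (-99908 + 494**2) = 2 - (-99908 + 244036) = 2 - 1*144128 = 2 - 144128 = -144126)
L = 293244615/4654127 (L = 63 + 9*((-2292 + (-1609 + 55))/(-144126 - 4510001)) = 63 + 9*((-2292 - 1554)/(-4654127)) = 63 + 9*(-3846*(-1/4654127)) = 63 + 9*(3846/4654127) = 63 + 34614/4654127 = 293244615/4654127 ≈ 63.007)
1/L = 1/(293244615/4654127) = 4654127/293244615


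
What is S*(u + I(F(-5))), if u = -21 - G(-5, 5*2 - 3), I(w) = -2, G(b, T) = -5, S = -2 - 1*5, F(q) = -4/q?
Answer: 126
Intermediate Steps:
S = -7 (S = -2 - 5 = -7)
u = -16 (u = -21 - 1*(-5) = -21 + 5 = -16)
S*(u + I(F(-5))) = -7*(-16 - 2) = -7*(-18) = 126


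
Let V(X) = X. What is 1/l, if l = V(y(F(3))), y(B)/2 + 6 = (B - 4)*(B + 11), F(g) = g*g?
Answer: 1/188 ≈ 0.0053191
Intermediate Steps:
F(g) = g²
y(B) = -12 + 2*(-4 + B)*(11 + B) (y(B) = -12 + 2*((B - 4)*(B + 11)) = -12 + 2*((-4 + B)*(11 + B)) = -12 + 2*(-4 + B)*(11 + B))
l = 188 (l = -100 + 2*(3²)² + 14*3² = -100 + 2*9² + 14*9 = -100 + 2*81 + 126 = -100 + 162 + 126 = 188)
1/l = 1/188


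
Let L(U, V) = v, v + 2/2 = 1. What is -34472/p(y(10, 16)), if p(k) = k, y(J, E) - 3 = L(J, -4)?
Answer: -34472/3 ≈ -11491.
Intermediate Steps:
v = 0 (v = -1 + 1 = 0)
L(U, V) = 0
y(J, E) = 3 (y(J, E) = 3 + 0 = 3)
-34472/p(y(10, 16)) = -34472/3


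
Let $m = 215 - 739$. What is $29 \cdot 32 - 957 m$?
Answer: $502396$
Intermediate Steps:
$m = -524$ ($m = 215 - 739 = -524$)
$29 \cdot 32 - 957 m = 29 \cdot 32 - -501468 = 928 + 501468 = 502396$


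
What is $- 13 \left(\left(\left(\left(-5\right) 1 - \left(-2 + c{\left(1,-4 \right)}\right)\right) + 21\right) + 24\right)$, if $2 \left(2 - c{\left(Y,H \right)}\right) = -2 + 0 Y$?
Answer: $-507$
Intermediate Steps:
$c{\left(Y,H \right)} = 3$ ($c{\left(Y,H \right)} = 2 - \frac{-2 + 0 Y}{2} = 2 - \frac{-2 + 0}{2} = 2 - -1 = 2 + 1 = 3$)
$- 13 \left(\left(\left(\left(-5\right) 1 - \left(-2 + c{\left(1,-4 \right)}\right)\right) + 21\right) + 24\right) = - 13 \left(\left(\left(\left(-5\right) 1 + \left(2 - 3\right)\right) + 21\right) + 24\right) = - 13 \left(\left(\left(-5 + \left(2 - 3\right)\right) + 21\right) + 24\right) = - 13 \left(\left(\left(-5 - 1\right) + 21\right) + 24\right) = - 13 \left(\left(-6 + 21\right) + 24\right) = - 13 \left(15 + 24\right) = \left(-13\right) 39 = -507$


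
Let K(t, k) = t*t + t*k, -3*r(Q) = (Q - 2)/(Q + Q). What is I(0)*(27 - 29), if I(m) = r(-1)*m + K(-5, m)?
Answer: -50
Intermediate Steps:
r(Q) = -(-2 + Q)/(6*Q) (r(Q) = -(Q - 2)/(3*(Q + Q)) = -(-2 + Q)/(3*(2*Q)) = -(-2 + Q)*1/(2*Q)/3 = -(-2 + Q)/(6*Q))
K(t, k) = t**2 + k*t
I(m) = 25 - 11*m/2 (I(m) = ((1/6)*(2 - 1*(-1))/(-1))*m - 5*(m - 5) = ((1/6)*(-1)*(2 + 1))*m - 5*(-5 + m) = ((1/6)*(-1)*3)*m + (25 - 5*m) = -m/2 + (25 - 5*m) = 25 - 11*m/2)
I(0)*(27 - 29) = (25 - 11/2*0)*(27 - 29) = (25 + 0)*(-2) = 25*(-2) = -50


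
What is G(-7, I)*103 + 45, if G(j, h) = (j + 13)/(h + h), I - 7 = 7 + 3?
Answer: 1074/17 ≈ 63.176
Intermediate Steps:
I = 17 (I = 7 + (7 + 3) = 7 + 10 = 17)
G(j, h) = (13 + j)/(2*h) (G(j, h) = (13 + j)/((2*h)) = (13 + j)*(1/(2*h)) = (13 + j)/(2*h))
G(-7, I)*103 + 45 = ((½)*(13 - 7)/17)*103 + 45 = ((½)*(1/17)*6)*103 + 45 = (3/17)*103 + 45 = 309/17 + 45 = 1074/17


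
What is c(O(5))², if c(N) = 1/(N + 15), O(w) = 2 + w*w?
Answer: 1/1764 ≈ 0.00056689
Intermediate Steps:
O(w) = 2 + w²
c(N) = 1/(15 + N)
c(O(5))² = (1/(15 + (2 + 5²)))² = (1/(15 + (2 + 25)))² = (1/(15 + 27))² = (1/42)² = 1/1764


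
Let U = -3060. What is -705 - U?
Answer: 2355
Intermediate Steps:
-705 - U = -705 - 1*(-3060) = -705 + 3060 = 2355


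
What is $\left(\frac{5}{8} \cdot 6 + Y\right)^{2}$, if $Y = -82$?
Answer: $\frac{97969}{16} \approx 6123.1$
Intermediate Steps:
$\left(\frac{5}{8} \cdot 6 + Y\right)^{2} = \left(\frac{5}{8} \cdot 6 - 82\right)^{2} = \left(\frac{15}{4} - 82\right)^{2} = \left(- \frac{313}{4}\right)^{2} = \frac{97969}{16}$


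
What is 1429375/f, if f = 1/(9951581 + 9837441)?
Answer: 28285933321250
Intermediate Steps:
f = 1/19789022 ≈ 5.0533e-8
1429375/f = 1429375/(1/19789022) = 1429375*19789022 = 28285933321250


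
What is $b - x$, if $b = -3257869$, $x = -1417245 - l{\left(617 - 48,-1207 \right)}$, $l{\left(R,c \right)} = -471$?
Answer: $-1841095$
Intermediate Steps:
$x = -1416774$ ($x = -1417245 - -471 = -1417245 + 471 = -1416774$)
$b - x = -3257869 - -1416774 = -3257869 + 1416774 = -1841095$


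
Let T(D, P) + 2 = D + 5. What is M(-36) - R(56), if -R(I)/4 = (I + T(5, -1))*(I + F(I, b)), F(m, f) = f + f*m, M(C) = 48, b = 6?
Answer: 101936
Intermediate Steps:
T(D, P) = 3 + D (T(D, P) = -2 + (D + 5) = -2 + (5 + D) = 3 + D)
R(I) = -4*(6 + 7*I)*(8 + I) (R(I) = -4*(I + (3 + 5))*(I + 6*(1 + I)) = -4*(I + 8)*(I + (6 + 6*I)) = -4*(8 + I)*(6 + 7*I) = -4*(6 + 7*I)*(8 + I))
M(-36) - R(56) = 48 - (-192 - 248*56 - 28*56²) = 48 - (-192 - 13888 - 28*3136) = 48 - (-192 - 13888 - 87808) = 48 - 1*(-101888) = 48 + 101888 = 101936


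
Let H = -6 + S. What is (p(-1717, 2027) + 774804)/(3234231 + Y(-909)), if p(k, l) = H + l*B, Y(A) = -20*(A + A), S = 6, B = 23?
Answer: 28325/112779 ≈ 0.25115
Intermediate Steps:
Y(A) = -40*A
H = 0 (H = -6 + 6 = 0)
p(k, l) = 23*l (p(k, l) = 0 + l*23 = 0 + 23*l = 23*l)
(p(-1717, 2027) + 774804)/(3234231 + Y(-909)) = (23*2027 + 774804)/(3234231 - 40*(-909)) = (46621 + 774804)/(3234231 + 36360) = 821425/3270591 = 821425*(1/3270591) = 28325/112779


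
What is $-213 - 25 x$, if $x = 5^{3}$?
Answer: $-3338$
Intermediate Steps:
$x = 125$
$-213 - 25 x = -213 - 3125 = -3338$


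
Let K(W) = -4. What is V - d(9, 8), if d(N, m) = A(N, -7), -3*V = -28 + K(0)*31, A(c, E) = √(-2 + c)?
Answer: 152/3 - √7 ≈ 48.021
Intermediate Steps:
V = 152/3 (V = -(-28 - 4*31)/3 = -(-28 - 124)/3 = -⅓*(-152) = 152/3 ≈ 50.667)
d(N, m) = √(-2 + N)
V - d(9, 8) = 152/3 - √(-2 + 9) = 152/3 - √7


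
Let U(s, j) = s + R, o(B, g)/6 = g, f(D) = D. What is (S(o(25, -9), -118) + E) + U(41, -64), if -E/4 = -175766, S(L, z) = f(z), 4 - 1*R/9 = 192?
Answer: 701295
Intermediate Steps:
R = -1692 (R = 36 - 9*192 = 36 - 1728 = -1692)
o(B, g) = 6*g
S(L, z) = z
U(s, j) = -1692 + s (U(s, j) = s - 1692 = -1692 + s)
E = 703064 (E = -4*(-175766) = 703064)
(S(o(25, -9), -118) + E) + U(41, -64) = (-118 + 703064) + (-1692 + 41) = 702946 - 1651 = 701295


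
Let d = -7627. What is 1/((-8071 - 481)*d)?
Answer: 1/65226104 ≈ 1.5331e-8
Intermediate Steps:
1/((-8071 - 481)*d) = 1/(-8071 - 481*(-7627)) = -1/7627/(-8552) = -1/8552*(-1/7627) = 1/65226104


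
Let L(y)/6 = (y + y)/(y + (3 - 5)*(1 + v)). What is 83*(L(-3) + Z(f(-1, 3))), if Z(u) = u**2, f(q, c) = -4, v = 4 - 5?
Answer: 2324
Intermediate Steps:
v = -1
L(y) = 12 (L(y) = 6*((y + y)/(y + (3 - 5)*(1 - 1))) = 6*((2*y)/(y - 2*0)) = 6*((2*y)/(y + 0)) = 6*((2*y)/y) = 6*2 = 12)
83*(L(-3) + Z(f(-1, 3))) = 83*(12 + (-4)**2) = 83*(12 + 16) = 83*28 = 2324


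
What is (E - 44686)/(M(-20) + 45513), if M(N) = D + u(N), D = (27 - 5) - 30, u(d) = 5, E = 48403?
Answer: 1239/15170 ≈ 0.081674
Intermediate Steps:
D = -8 (D = 22 - 30 = -8)
M(N) = -3 (M(N) = -8 + 5 = -3)
(E - 44686)/(M(-20) + 45513) = (48403 - 44686)/(-3 + 45513) = 3717/45510 = 3717*(1/45510) = 1239/15170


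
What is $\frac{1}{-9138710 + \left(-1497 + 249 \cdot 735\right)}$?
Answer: $- \frac{1}{8957192} \approx -1.1164 \cdot 10^{-7}$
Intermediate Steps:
$\frac{1}{-9138710 + \left(-1497 + 249 \cdot 735\right)} = \frac{1}{-9138710 + \left(-1497 + 183015\right)} = \frac{1}{-9138710 + 181518} = \frac{1}{-8957192} = - \frac{1}{8957192}$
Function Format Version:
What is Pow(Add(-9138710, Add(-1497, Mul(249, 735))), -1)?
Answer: Rational(-1, 8957192) ≈ -1.1164e-7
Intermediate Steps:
Pow(Add(-9138710, Add(-1497, Mul(249, 735))), -1) = Pow(Add(-9138710, Add(-1497, 183015)), -1) = Pow(Add(-9138710, 181518), -1) = Pow(-8957192, -1) = Rational(-1, 8957192)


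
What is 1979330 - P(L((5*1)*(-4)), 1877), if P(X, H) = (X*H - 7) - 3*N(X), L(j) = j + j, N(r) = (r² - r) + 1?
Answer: 2059340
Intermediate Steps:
N(r) = 1 + r² - r
L(j) = 2*j
P(X, H) = -10 - 3*X² + 3*X + H*X (P(X, H) = (X*H - 7) - 3*(1 + X² - X) = (H*X - 7) + (-3 - 3*X² + 3*X) = (-7 + H*X) + (-3 - 3*X² + 3*X) = -10 - 3*X² + 3*X + H*X)
1979330 - P(L((5*1)*(-4)), 1877) = 1979330 - (-10 - 3*(2*((5*1)*(-4)))² + 3*(2*((5*1)*(-4))) + 1877*(2*((5*1)*(-4)))) = 1979330 - (-10 - 3*(2*(5*(-4)))² + 3*(2*(5*(-4))) + 1877*(2*(5*(-4)))) = 1979330 - (-10 - 3*(2*(-20))² + 3*(2*(-20)) + 1877*(2*(-20))) = 1979330 - (-10 - 3*(-40)² + 3*(-40) + 1877*(-40)) = 1979330 - (-10 - 3*1600 - 120 - 75080) = 1979330 - (-10 - 4800 - 120 - 75080) = 1979330 - 1*(-80010) = 1979330 + 80010 = 2059340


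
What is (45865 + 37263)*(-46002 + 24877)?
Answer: -1756079000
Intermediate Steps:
(45865 + 37263)*(-46002 + 24877) = 83128*(-21125) = -1756079000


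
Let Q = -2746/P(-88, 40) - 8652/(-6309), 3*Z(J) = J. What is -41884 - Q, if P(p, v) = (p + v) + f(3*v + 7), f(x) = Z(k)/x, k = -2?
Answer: -806636846359/19231935 ≈ -41943.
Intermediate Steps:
Z(J) = J/3
f(x) = -2/(3*x) (f(x) = ((⅓)*(-2))/x = -2/(3*x))
P(p, v) = p + v - 2/(3*(7 + 3*v)) (P(p, v) = (p + v) - 2/(3*(3*v + 7)) = (p + v) - 2/(3*(7 + 3*v)) = p + v - 2/(3*(7 + 3*v)))
Q = 1126480819/19231935 (Q = -2746/(-88 + 40 - 2/(3*(7 + 3*40))) - 8652/(-6309) = -2746/(-88 + 40 - 2/(3*(7 + 120))) - 8652*(-1/6309) = -2746/(-88 + 40 - ⅔/127) + 2884/2103 = -2746/(-88 + 40 - ⅔*1/127) + 2884/2103 = -2746/(-88 + 40 - 2/381) + 2884/2103 = -2746/(-18290/381) + 2884/2103 = -2746*(-381/18290) + 2884/2103 = 523113/9145 + 2884/2103 = 1126480819/19231935 ≈ 58.573)
-41884 - Q = -41884 - 1*1126480819/19231935 = -41884 - 1126480819/19231935 = -806636846359/19231935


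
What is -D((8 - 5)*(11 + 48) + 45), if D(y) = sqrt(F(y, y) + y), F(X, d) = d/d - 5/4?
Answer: -sqrt(887)/2 ≈ -14.891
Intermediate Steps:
F(X, d) = -1/4 (F(X, d) = 1 - 5*1/4 = 1 - 5/4 = -1/4)
D(y) = sqrt(-1/4 + y)
-D((8 - 5)*(11 + 48) + 45) = -sqrt(-1 + 4*((8 - 5)*(11 + 48) + 45))/2 = -sqrt(-1 + 4*(3*59 + 45))/2 = -sqrt(-1 + 4*(177 + 45))/2 = -sqrt(-1 + 4*222)/2 = -sqrt(-1 + 888)/2 = -sqrt(887)/2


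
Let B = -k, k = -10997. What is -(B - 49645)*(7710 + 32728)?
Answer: 1562847824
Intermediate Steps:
B = 10997 (B = -1*(-10997) = 10997)
-(B - 49645)*(7710 + 32728) = -(10997 - 49645)*(7710 + 32728) = -(-38648)*40438 = -1*(-1562847824) = 1562847824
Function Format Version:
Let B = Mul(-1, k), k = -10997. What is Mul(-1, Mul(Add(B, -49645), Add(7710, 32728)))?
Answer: 1562847824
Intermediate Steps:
B = 10997 (B = Mul(-1, -10997) = 10997)
Mul(-1, Mul(Add(B, -49645), Add(7710, 32728))) = Mul(-1, Mul(Add(10997, -49645), Add(7710, 32728))) = Mul(-1, Mul(-38648, 40438)) = Mul(-1, -1562847824) = 1562847824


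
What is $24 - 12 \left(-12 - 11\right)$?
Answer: $300$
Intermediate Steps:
$24 - 12 \left(-12 - 11\right) = 24 - -276 = 24 + 276 = 300$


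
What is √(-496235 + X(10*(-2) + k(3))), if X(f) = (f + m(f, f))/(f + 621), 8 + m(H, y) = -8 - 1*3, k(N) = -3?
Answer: I*√44363911514/299 ≈ 704.44*I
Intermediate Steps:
m(H, y) = -19 (m(H, y) = -8 + (-8 - 1*3) = -8 + (-8 - 3) = -8 - 11 = -19)
X(f) = (-19 + f)/(621 + f) (X(f) = (f - 19)/(f + 621) = (-19 + f)/(621 + f))
√(-496235 + X(10*(-2) + k(3))) = √(-496235 + (-19 + (10*(-2) - 3))/(621 + (10*(-2) - 3))) = √(-496235 + (-19 + (-20 - 3))/(621 + (-20 - 3))) = √(-496235 + (-19 - 23)/(621 - 23)) = √(-496235 - 42/598) = √(-496235 + (1/598)*(-42)) = √(-496235 - 21/299) = √(-148374286/299) = I*√44363911514/299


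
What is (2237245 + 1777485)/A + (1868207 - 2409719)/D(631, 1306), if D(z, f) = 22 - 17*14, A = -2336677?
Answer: 5854034509/2336677 ≈ 2505.3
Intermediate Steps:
D(z, f) = -216 (D(z, f) = 22 - 238 = -216)
(2237245 + 1777485)/A + (1868207 - 2409719)/D(631, 1306) = (2237245 + 1777485)/(-2336677) + (1868207 - 2409719)/(-216) = 4014730*(-1/2336677) - 541512*(-1/216) = -4014730/2336677 + 2507 = 5854034509/2336677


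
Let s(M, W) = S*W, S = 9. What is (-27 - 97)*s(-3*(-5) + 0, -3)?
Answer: 3348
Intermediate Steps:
s(M, W) = 9*W
(-27 - 97)*s(-3*(-5) + 0, -3) = (-27 - 97)*(9*(-3)) = -124*(-27) = 3348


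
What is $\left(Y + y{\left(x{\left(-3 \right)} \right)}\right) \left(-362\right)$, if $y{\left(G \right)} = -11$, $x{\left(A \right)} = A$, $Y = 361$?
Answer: $-126700$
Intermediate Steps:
$\left(Y + y{\left(x{\left(-3 \right)} \right)}\right) \left(-362\right) = \left(361 - 11\right) \left(-362\right) = 350 \left(-362\right) = -126700$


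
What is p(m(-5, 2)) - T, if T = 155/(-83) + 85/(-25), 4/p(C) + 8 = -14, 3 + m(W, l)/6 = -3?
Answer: 23216/4565 ≈ 5.0856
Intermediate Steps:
m(W, l) = -36 (m(W, l) = -18 + 6*(-3) = -18 - 18 = -36)
p(C) = -2/11 (p(C) = 4/(-8 - 14) = 4/(-22) = 4*(-1/22) = -2/11)
T = -2186/415 (T = 155*(-1/83) + 85*(-1/25) = -155/83 - 17/5 = -2186/415 ≈ -5.2675)
p(m(-5, 2)) - T = -2/11 - 1*(-2186/415) = -2/11 + 2186/415 = 23216/4565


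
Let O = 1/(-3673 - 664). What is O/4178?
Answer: -1/18119986 ≈ -5.5188e-8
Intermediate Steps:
O = -1/4337 (O = 1/(-4337) = -1/4337 ≈ -0.00023057)
O/4178 = -1/4337/4178 = -1/4337*1/4178 = -1/18119986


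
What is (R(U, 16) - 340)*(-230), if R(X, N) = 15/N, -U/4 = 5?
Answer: 623875/8 ≈ 77984.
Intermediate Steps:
U = -20 (U = -4*5 = -20)
(R(U, 16) - 340)*(-230) = (15/16 - 340)*(-230) = -5425/16*(-230) = 623875/8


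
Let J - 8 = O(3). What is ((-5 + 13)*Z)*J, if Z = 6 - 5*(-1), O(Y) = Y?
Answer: 968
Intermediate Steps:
J = 11 (J = 8 + 3 = 11)
Z = 11 (Z = 6 + 5 = 11)
((-5 + 13)*Z)*J = ((-5 + 13)*11)*11 = (8*11)*11 = 88*11 = 968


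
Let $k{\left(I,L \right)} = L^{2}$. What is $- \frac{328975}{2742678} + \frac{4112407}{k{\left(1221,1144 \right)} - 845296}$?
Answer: $\frac{1854424671991}{211844448720} \approx 8.7537$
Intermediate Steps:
$- \frac{328975}{2742678} + \frac{4112407}{k{\left(1221,1144 \right)} - 845296} = - \frac{328975}{2742678} + \frac{4112407}{1144^{2} - 845296} = \left(-328975\right) \frac{1}{2742678} + \frac{4112407}{1308736 - 845296} = - \frac{328975}{2742678} + \frac{4112407}{463440} = \frac{1854424671991}{211844448720}$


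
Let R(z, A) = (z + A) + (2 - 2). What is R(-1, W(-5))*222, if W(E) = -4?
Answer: -1110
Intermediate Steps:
R(z, A) = A + z (R(z, A) = (A + z) + 0 = A + z)
R(-1, W(-5))*222 = (-4 - 1)*222 = -5*222 = -1110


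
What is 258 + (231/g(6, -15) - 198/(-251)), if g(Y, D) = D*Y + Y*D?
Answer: 3878033/15060 ≈ 257.51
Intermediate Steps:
g(Y, D) = 2*D*Y (g(Y, D) = D*Y + D*Y = 2*D*Y)
258 + (231/g(6, -15) - 198/(-251)) = 258 + (231/((2*(-15)*6)) - 198/(-251)) = 258 + (231/(-180) - 198*(-1/251)) = 258 + (231*(-1/180) + 198/251) = 258 + (-77/60 + 198/251) = 258 - 7447/15060 = 3878033/15060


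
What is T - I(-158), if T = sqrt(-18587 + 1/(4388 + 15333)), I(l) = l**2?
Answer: -24964 + I*sqrt(7228815890946)/19721 ≈ -24964.0 + 136.33*I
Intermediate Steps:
T = I*sqrt(7228815890946)/19721 (T = sqrt(-18587 + 1/19721) = sqrt(-366554226/19721) = I*sqrt(7228815890946)/19721 ≈ 136.33*I)
T - I(-158) = I*sqrt(7228815890946)/19721 - 1*(-158)**2 = I*sqrt(7228815890946)/19721 - 1*24964 = I*sqrt(7228815890946)/19721 - 24964 = -24964 + I*sqrt(7228815890946)/19721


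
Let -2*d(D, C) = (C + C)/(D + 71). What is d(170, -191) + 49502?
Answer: 11930173/241 ≈ 49503.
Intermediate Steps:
d(D, C) = -C/(71 + D) (d(D, C) = -(C + C)/(2*(D + 71)) = -2*C/(2*(71 + D)) = -C/(71 + D))
d(170, -191) + 49502 = -1*(-191)/(71 + 170) + 49502 = -1*(-191)/241 + 49502 = -1*(-191)*1/241 + 49502 = 191/241 + 49502 = 11930173/241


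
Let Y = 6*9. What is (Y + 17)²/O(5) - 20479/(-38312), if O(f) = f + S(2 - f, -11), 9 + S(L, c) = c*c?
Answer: 195526835/4482504 ≈ 43.620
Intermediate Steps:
S(L, c) = -9 + c² (S(L, c) = -9 + c*c = -9 + c²)
Y = 54
O(f) = 112 + f (O(f) = f + (-9 + (-11)²) = f + (-9 + 121) = f + 112 = 112 + f)
(Y + 17)²/O(5) - 20479/(-38312) = (54 + 17)²/(112 + 5) - 20479/(-38312) = 71²/117 - 20479*(-1/38312) = 5041*(1/117) + 20479/38312 = 5041/117 + 20479/38312 = 195526835/4482504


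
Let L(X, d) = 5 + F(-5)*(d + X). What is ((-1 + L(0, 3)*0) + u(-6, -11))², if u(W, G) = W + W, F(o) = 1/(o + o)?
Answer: 169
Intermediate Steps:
F(o) = 1/(2*o)
u(W, G) = 2*W
L(X, d) = 5 - X/10 - d/10 (L(X, d) = 5 + ((½)/(-5))*(d + X) = 5 + ((½)*(-⅕))*(X + d) = 5 - (X + d)/10 = 5 + (-X/10 - d/10) = 5 - X/10 - d/10)
((-1 + L(0, 3)*0) + u(-6, -11))² = ((-1 + (5 - ⅒*0 - ⅒*3)*0) + 2*(-6))² = ((-1 + (5 + 0 - 3/10)*0) - 12)² = ((-1 + (47/10)*0) - 12)² = ((-1 + 0) - 12)² = (-1 - 12)² = (-13)² = 169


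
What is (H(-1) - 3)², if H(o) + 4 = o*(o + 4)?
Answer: 100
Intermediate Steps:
H(o) = -4 + o*(4 + o) (H(o) = -4 + o*(o + 4) = -4 + o*(4 + o))
(H(-1) - 3)² = ((-4 + (-1)² + 4*(-1)) - 3)² = ((-4 + 1 - 4) - 3)² = (-7 - 3)² = (-10)² = 100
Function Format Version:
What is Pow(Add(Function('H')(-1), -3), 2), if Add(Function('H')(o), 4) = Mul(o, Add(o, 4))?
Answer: 100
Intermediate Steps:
Function('H')(o) = Add(-4, Mul(o, Add(4, o))) (Function('H')(o) = Add(-4, Mul(o, Add(o, 4))) = Add(-4, Mul(o, Add(4, o))))
Pow(Add(Function('H')(-1), -3), 2) = Pow(Add(Add(-4, Pow(-1, 2), Mul(4, -1)), -3), 2) = Pow(Add(Add(-4, 1, -4), -3), 2) = Pow(Add(-7, -3), 2) = Pow(-10, 2) = 100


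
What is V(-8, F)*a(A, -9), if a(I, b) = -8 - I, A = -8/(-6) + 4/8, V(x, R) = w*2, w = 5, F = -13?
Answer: -295/3 ≈ -98.333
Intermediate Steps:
V(x, R) = 10 (V(x, R) = 5*2 = 10)
A = 11/6 (A = -8*(-1/6) + 4*(1/8) = 4/3 + 1/2 = 11/6 ≈ 1.8333)
V(-8, F)*a(A, -9) = 10*(-8 - 1*11/6) = 10*(-8 - 11/6) = 10*(-59/6) = -295/3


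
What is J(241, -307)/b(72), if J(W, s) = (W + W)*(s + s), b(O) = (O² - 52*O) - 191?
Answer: -295948/1249 ≈ -236.95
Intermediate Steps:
b(O) = -191 + O² - 52*O
J(W, s) = 4*W*s (J(W, s) = (2*W)*(2*s) = 4*W*s)
J(241, -307)/b(72) = (4*241*(-307))/(-191 + 72² - 52*72) = -295948/(-191 + 5184 - 3744) = -295948/1249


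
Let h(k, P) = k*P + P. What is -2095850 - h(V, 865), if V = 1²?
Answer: -2097580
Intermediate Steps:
V = 1
h(k, P) = P + P*k (h(k, P) = P*k + P = P + P*k)
-2095850 - h(V, 865) = -2095850 - 865*(1 + 1) = -2095850 - 865*2 = -2095850 - 1*1730 = -2095850 - 1730 = -2097580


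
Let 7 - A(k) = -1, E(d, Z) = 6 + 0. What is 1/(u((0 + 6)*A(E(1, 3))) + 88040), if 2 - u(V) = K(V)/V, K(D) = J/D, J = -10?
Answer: 1152/101424389 ≈ 1.1358e-5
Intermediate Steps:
E(d, Z) = 6
A(k) = 8 (A(k) = 7 - 1*(-1) = 7 + 1 = 8)
K(D) = -10/D
u(V) = 2 + 10/V² (u(V) = 2 - (-10/V)/V = 2 - (-10)/V² = 2 + 10/V²)
1/(u((0 + 6)*A(E(1, 3))) + 88040) = 1/((2 + 10/((0 + 6)*8)²) + 88040) = 1/((2 + 10/(6*8)²) + 88040) = 1/((2 + 10/48²) + 88040) = 1/((2 + 10*(1/2304)) + 88040) = 1/((2 + 5/1152) + 88040) = 1/(2309/1152 + 88040) = 1/(101424389/1152) = 1152/101424389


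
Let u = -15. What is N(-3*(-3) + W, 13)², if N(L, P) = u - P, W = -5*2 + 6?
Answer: 784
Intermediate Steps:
W = -4 (W = -10 + 6 = -4)
N(L, P) = -15 - P
N(-3*(-3) + W, 13)² = (-15 - 1*13)² = (-15 - 13)² = (-28)² = 784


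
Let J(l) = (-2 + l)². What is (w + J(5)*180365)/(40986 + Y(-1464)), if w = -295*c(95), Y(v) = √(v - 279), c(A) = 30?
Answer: 22056410970/559951313 - 538145*I*√1743/559951313 ≈ 39.39 - 0.040123*I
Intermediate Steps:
Y(v) = √(-279 + v)
w = -8850 (w = -295*30 = -8850)
(w + J(5)*180365)/(40986 + Y(-1464)) = (-8850 + (-2 + 5)²*180365)/(40986 + √(-279 - 1464)) = (-8850 + 3²*180365)/(40986 + √(-1743)) = (-8850 + 9*180365)/(40986 + I*√1743) = (-8850 + 1623285)/(40986 + I*√1743) = 1614435/(40986 + I*√1743)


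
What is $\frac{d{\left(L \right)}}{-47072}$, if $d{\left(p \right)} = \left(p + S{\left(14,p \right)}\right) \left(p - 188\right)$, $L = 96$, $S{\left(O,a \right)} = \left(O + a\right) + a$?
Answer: $\frac{3473}{5884} \approx 0.59024$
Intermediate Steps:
$S{\left(O,a \right)} = O + 2 a$
$d{\left(p \right)} = \left(-188 + p\right) \left(14 + 3 p\right)$ ($d{\left(p \right)} = \left(p + \left(14 + 2 p\right)\right) \left(p - 188\right) = \left(14 + 3 p\right) \left(-188 + p\right) = \left(-188 + p\right) \left(14 + 3 p\right)$)
$\frac{d{\left(L \right)}}{-47072} = \frac{-2632 - 52800 + 3 \cdot 96^{2}}{-47072} = \left(-2632 - 52800 + 3 \cdot 9216\right) \left(- \frac{1}{47072}\right) = \left(-2632 - 52800 + 27648\right) \left(- \frac{1}{47072}\right) = \left(-27784\right) \left(- \frac{1}{47072}\right) = \frac{3473}{5884}$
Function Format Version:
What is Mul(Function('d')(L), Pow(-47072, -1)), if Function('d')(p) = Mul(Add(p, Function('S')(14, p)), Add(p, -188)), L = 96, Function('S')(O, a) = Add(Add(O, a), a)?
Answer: Rational(3473, 5884) ≈ 0.59024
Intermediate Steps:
Function('S')(O, a) = Add(O, Mul(2, a))
Function('d')(p) = Mul(Add(-188, p), Add(14, Mul(3, p))) (Function('d')(p) = Mul(Add(p, Add(14, Mul(2, p))), Add(p, -188)) = Mul(Add(14, Mul(3, p)), Add(-188, p)) = Mul(Add(-188, p), Add(14, Mul(3, p))))
Mul(Function('d')(L), Pow(-47072, -1)) = Mul(Add(-2632, Mul(-550, 96), Mul(3, Pow(96, 2))), Pow(-47072, -1)) = Mul(Add(-2632, -52800, Mul(3, 9216)), Rational(-1, 47072)) = Mul(Add(-2632, -52800, 27648), Rational(-1, 47072)) = Mul(-27784, Rational(-1, 47072)) = Rational(3473, 5884)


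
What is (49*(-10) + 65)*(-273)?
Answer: 116025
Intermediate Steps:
(49*(-10) + 65)*(-273) = (-490 + 65)*(-273) = -425*(-273) = 116025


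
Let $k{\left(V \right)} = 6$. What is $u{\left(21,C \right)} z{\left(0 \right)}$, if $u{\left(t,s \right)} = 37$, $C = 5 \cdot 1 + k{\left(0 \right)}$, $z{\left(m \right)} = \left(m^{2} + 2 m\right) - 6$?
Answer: $-222$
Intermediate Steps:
$z{\left(m \right)} = -6 + m^{2} + 2 m$
$C = 11$ ($C = 5 \cdot 1 + 6 = 5 + 6 = 11$)
$u{\left(21,C \right)} z{\left(0 \right)} = 37 \left(-6 + 0^{2} + 2 \cdot 0\right) = 37 \left(-6 + 0 + 0\right) = 37 \left(-6\right) = -222$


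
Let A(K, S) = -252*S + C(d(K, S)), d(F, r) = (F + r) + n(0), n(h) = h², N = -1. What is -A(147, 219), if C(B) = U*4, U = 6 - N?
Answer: 55160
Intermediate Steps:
d(F, r) = F + r (d(F, r) = (F + r) + 0² = (F + r) + 0 = F + r)
U = 7 (U = 6 - 1*(-1) = 6 + 1 = 7)
C(B) = 28 (C(B) = 7*4 = 28)
A(K, S) = 28 - 252*S (A(K, S) = -252*S + 28 = 28 - 252*S)
-A(147, 219) = -(28 - 252*219) = -(28 - 55188) = -1*(-55160) = 55160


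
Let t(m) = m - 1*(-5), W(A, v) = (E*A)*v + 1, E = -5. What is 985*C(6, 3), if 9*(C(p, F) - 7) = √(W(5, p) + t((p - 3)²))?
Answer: 6895 + 985*I*√15/3 ≈ 6895.0 + 1271.6*I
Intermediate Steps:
W(A, v) = 1 - 5*A*v (W(A, v) = (-5*A)*v + 1 = -5*A*v + 1 = 1 - 5*A*v)
t(m) = 5 + m (t(m) = m + 5 = 5 + m)
C(p, F) = 7 + √(6 + (-3 + p)² - 25*p)/9 (C(p, F) = 7 + √((1 - 5*5*p) + (5 + (p - 3)²))/9 = 7 + √((1 - 25*p) + (5 + (-3 + p)²))/9 = 7 + √(6 + (-3 + p)² - 25*p)/9)
985*C(6, 3) = 985*(7 + √(15 + 6² - 31*6)/9) = 985*(7 + √(15 + 36 - 186)/9) = 985*(7 + √(-135)/9) = 985*(7 + (3*I*√15)/9) = 985*(7 + I*√15/3) = 6895 + 985*I*√15/3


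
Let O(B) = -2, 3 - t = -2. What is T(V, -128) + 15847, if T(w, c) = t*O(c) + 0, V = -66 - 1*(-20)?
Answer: 15837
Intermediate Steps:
t = 5 (t = 3 - 1*(-2) = 3 + 2 = 5)
V = -46 (V = -66 + 20 = -46)
T(w, c) = -10 (T(w, c) = 5*(-2) + 0 = -10 + 0 = -10)
T(V, -128) + 15847 = -10 + 15847 = 15837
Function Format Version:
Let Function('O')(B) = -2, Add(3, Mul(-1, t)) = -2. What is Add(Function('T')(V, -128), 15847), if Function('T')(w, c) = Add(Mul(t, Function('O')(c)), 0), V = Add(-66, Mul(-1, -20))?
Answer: 15837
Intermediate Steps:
t = 5 (t = Add(3, Mul(-1, -2)) = Add(3, 2) = 5)
V = -46 (V = Add(-66, 20) = -46)
Function('T')(w, c) = -10 (Function('T')(w, c) = Add(Mul(5, -2), 0) = Add(-10, 0) = -10)
Add(Function('T')(V, -128), 15847) = Add(-10, 15847) = 15837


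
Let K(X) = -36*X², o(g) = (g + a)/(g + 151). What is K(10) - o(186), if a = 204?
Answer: -1213590/337 ≈ -3601.2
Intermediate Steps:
o(g) = (204 + g)/(151 + g) (o(g) = (g + 204)/(g + 151) = (204 + g)/(151 + g))
K(10) - o(186) = -36*10² - (204 + 186)/(151 + 186) = -36*100 - 390/337 = -3600 - 390/337 = -1213590/337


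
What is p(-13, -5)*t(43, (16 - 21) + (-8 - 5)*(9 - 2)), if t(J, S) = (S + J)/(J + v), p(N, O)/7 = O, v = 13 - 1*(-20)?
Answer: 1855/76 ≈ 24.408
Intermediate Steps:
v = 33 (v = 13 + 20 = 33)
p(N, O) = 7*O
t(J, S) = (J + S)/(33 + J) (t(J, S) = (S + J)/(J + 33) = (J + S)/(33 + J))
p(-13, -5)*t(43, (16 - 21) + (-8 - 5)*(9 - 2)) = (7*(-5))*((43 + ((16 - 21) + (-8 - 5)*(9 - 2)))/(33 + 43)) = -35*(43 + (-5 - 13*7))/76 = -35*(43 + (-5 - 91))/76 = -35*(43 - 96)/76 = -35*(-53)/76 = -35*(-53/76) = 1855/76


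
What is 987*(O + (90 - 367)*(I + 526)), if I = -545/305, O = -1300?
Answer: -8820748923/61 ≈ -1.4460e+8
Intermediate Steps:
I = -109/61 (I = -545*1/305 = -109/61 ≈ -1.7869)
987*(O + (90 - 367)*(I + 526)) = 987*(-1300 + (90 - 367)*(-109/61 + 526)) = 987*(-1300 - 277*31977/61) = 987*(-1300 - 8857629/61) = 987*(-8936929/61) = -8820748923/61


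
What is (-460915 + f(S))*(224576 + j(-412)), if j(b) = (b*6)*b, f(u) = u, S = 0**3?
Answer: -572935781600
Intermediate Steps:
S = 0
j(b) = 6*b**2 (j(b) = (6*b)*b = 6*b**2)
(-460915 + f(S))*(224576 + j(-412)) = (-460915 + 0)*(224576 + 6*(-412)**2) = -460915*(224576 + 6*169744) = -460915*(224576 + 1018464) = -460915*1243040 = -572935781600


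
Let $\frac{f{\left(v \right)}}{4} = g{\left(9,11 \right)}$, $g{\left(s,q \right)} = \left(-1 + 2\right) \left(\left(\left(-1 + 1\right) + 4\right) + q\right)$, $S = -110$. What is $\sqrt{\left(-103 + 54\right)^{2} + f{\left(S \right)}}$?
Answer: $\sqrt{2461} \approx 49.608$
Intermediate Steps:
$g{\left(s,q \right)} = 4 + q$ ($g{\left(s,q \right)} = 1 \left(\left(0 + 4\right) + q\right) = 1 \left(4 + q\right) = 4 + q$)
$f{\left(v \right)} = 60$ ($f{\left(v \right)} = 4 \left(4 + 11\right) = 4 \cdot 15 = 60$)
$\sqrt{\left(-103 + 54\right)^{2} + f{\left(S \right)}} = \sqrt{\left(-103 + 54\right)^{2} + 60} = \sqrt{\left(-49\right)^{2} + 60} = \sqrt{2401 + 60} = \sqrt{2461}$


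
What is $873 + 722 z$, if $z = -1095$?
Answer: $-789717$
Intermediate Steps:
$873 + 722 z = 873 + 722 \left(-1095\right) = 873 - 790590 = -789717$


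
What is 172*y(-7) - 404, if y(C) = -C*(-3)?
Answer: -4016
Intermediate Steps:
y(C) = 3*C
172*y(-7) - 404 = 172*(3*(-7)) - 404 = 172*(-21) - 404 = -3612 - 404 = -4016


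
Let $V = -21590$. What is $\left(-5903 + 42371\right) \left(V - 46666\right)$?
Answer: $-2489159808$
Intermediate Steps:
$\left(-5903 + 42371\right) \left(V - 46666\right) = \left(-5903 + 42371\right) \left(-21590 - 46666\right) = 36468 \left(-68256\right) = -2489159808$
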